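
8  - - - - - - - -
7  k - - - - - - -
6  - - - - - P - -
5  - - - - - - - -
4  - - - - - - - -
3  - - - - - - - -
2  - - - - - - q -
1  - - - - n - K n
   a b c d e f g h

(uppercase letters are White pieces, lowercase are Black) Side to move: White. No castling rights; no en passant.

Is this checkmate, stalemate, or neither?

checkmate

White to move; white king on g1.
In check: yes, from the black queen on g2.
King squares — f1: attacked by Qg2; h1: attacked by Qg2; f2: attacked by Nh1; g2: attacked by Ne1; h2: attacked by Qg2.
Legal moves for White: none.
In check with no legal moves → checkmate.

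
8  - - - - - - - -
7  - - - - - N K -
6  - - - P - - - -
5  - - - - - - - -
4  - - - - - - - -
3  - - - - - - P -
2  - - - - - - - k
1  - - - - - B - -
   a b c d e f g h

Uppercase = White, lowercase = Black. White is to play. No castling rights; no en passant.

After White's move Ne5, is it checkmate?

no

After Ne5: black king on h2; in check: no.
Black is not in check, so this cannot be checkmate.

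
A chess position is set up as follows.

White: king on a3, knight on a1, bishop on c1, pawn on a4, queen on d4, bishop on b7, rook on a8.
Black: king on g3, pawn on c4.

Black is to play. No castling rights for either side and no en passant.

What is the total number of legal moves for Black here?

Black to move; king on g3.
In check: no.
Legal moves: Kh3, Kh2, c3.
Count: 3.

3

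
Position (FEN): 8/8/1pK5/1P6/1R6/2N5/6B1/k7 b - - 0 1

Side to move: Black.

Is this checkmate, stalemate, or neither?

Black to move; black king on a1.
In check: no.
King squares — b1: attacked by Nc3; a2: attacked by Nc3; b2: attacked by Rb4.
Legal moves for Black: none.
Not in check and no legal moves → stalemate.

stalemate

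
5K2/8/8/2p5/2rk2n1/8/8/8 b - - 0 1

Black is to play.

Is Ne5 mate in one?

no

After Ne5: white king on f8; in check: no.
White is not in check, so this cannot be checkmate.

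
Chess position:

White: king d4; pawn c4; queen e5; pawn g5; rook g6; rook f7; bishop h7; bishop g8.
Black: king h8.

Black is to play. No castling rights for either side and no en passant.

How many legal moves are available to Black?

0

Black to move; king on h8.
In check: yes, from the white queen on e5.
Legal moves: none.
Count: 0.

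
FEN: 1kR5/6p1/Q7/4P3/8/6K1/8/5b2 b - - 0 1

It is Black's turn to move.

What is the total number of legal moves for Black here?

0

Black to move; king on b8.
In check: yes, from the white rook on c8.
Legal moves: none.
Count: 0.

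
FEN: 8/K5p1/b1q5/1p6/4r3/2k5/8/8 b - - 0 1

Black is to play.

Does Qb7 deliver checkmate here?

yes

After Qb7: white king on a7; in check: yes, from the black queen on b7.
King squares — a6: attacked by Qb7; b6: attacked by Qb7; b7: attacked by Ba6; a8: attacked by Qb7; b8: attacked by Qb7.
White has no legal moves → checkmate.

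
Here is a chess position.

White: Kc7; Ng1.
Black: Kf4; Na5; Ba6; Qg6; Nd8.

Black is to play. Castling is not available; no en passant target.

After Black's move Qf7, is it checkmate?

After Qf7: white king on c7; in check: yes, from the black queen on f7.
White has 4 legal replies: Kxd8, Kb8, Kd6, Kb6.
In check but a legal move exists → not checkmate.

no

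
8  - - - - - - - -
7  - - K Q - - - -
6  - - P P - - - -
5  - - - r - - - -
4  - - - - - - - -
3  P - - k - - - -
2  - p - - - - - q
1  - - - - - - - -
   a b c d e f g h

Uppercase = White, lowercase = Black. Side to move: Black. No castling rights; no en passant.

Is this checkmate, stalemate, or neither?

Black to move; black king on d3.
In check: no.
Legal moves for Black include: Rxd6, Rh5, Rg5, Rf5, Re5, Rc5, Rb5, Ra5, Rd4, Ke4, Kd4, Kc4, Ke3, Kc3, Ke2, Kd2, Kc2, Qh8, ... (list truncated; more exist).
Black has legal moves and is not in check → neither.

neither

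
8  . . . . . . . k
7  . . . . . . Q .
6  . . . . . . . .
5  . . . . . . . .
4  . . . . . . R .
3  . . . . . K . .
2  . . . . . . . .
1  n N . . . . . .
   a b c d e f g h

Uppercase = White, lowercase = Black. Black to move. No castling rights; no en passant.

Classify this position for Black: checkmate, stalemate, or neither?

checkmate

Black to move; black king on h8.
In check: yes, from the white queen on g7.
King squares — g7: attacked by Rg4; h7: attacked by Qg7; g8: attacked by Qg7.
Legal moves for Black: none.
In check with no legal moves → checkmate.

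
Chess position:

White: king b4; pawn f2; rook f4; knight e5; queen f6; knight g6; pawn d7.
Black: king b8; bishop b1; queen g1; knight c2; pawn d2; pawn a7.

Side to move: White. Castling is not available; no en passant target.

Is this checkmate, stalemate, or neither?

neither

White to move; white king on b4.
In check: yes, from the black knight on c2.
King squares — a3: attacked by Nc2; b3: available; c3: available; a4: available; c4: available; a5: available; b5: available; c5: available.
Legal moves for White: Kc5, Kb5, Ka5, Kc4, Ka4, Kc3, Kb3.
White is in check but has 7 legal moves → neither.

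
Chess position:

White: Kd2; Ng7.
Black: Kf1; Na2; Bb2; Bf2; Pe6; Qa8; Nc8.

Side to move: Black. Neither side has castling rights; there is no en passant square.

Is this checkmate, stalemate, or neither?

neither

Black to move; black king on f1.
In check: no.
Legal moves for Black include: Ne7, Na7, Nd6, Nb6, Qb8, Qb7, Qa7, Qc6, Qa6, Qd5+, Qa5+, Qe4, Qa4, Qf3, Qa3, Qg2, Qh1, Ba7, ... (list truncated; more exist).
Black has legal moves and is not in check → neither.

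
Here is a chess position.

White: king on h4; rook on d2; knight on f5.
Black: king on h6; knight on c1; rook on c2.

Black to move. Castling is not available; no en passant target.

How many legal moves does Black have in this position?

Black to move; king on h6.
In check: yes, from the white knight on f5.
Legal moves: Kh7, Kg6.
Count: 2.

2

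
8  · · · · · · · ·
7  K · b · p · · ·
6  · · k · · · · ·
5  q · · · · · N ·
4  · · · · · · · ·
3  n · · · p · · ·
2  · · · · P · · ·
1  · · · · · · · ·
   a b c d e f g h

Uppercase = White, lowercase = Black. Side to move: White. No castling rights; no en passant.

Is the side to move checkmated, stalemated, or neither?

White to move; white king on a7.
In check: yes, from the black queen on a5.
King squares — a6: attacked by Qa5; b6: attacked by Qa5; b7: attacked by Kc6; a8: attacked by Qa5; b8: attacked by Bc7.
Legal moves for White: none.
In check with no legal moves → checkmate.

checkmate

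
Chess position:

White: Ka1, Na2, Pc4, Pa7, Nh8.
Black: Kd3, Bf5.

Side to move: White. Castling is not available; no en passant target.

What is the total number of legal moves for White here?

White to move; king on a1.
In check: no.
Legal moves: Nf7, Ng6, Nb4+, Nc3, Nc1+, Kb2, Kb1, a8=Q, a8=R, a8=B, a8=N, c5.
Count: 12.

12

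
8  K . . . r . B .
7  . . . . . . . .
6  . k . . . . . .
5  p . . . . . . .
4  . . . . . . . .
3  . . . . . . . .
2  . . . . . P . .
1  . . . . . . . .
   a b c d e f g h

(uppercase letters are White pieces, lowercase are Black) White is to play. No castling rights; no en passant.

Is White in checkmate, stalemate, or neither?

White to move; white king on a8.
In check: yes, from the black rook on e8.
King squares — a7: attacked by Kb6; b7: attacked by Kb6; b8: attacked by Re8.
Legal moves for White: none.
In check with no legal moves → checkmate.

checkmate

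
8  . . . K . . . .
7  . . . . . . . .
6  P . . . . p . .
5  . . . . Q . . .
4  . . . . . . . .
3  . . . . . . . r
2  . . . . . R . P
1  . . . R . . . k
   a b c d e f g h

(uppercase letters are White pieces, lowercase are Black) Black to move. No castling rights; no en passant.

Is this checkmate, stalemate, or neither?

checkmate

Black to move; black king on h1.
In check: yes, from the white rook on d1.
King squares — g1: attacked by Rd1; g2: attacked by Rf2; h2: attacked by Rf2.
Legal moves for Black: none.
In check with no legal moves → checkmate.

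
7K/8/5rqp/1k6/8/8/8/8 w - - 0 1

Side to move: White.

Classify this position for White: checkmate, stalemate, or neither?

stalemate

White to move; white king on h8.
In check: no.
King squares — g7: attacked by Qg6; h7: attacked by Qg6; g8: attacked by Qg6.
Legal moves for White: none.
Not in check and no legal moves → stalemate.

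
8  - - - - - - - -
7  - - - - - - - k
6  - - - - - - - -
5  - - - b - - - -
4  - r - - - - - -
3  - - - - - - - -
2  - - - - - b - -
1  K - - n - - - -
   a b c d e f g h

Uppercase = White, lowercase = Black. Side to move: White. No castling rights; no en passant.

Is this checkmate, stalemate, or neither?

stalemate

White to move; white king on a1.
In check: no.
King squares — b1: attacked by Rb4; a2: attacked by Bd5; b2: attacked by Nd1.
Legal moves for White: none.
Not in check and no legal moves → stalemate.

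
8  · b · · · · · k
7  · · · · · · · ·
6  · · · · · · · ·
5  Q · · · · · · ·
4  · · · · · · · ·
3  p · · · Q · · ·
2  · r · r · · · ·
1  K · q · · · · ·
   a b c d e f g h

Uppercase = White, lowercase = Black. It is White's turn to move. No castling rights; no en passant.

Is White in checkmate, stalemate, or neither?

White to move; white king on a1.
In check: yes, from the black queen on c1.
King squares — b1: attacked by Qc1; a2: attacked by Rb2; b2: attacked by Qc1.
Legal moves for White: none.
In check with no legal moves → checkmate.

checkmate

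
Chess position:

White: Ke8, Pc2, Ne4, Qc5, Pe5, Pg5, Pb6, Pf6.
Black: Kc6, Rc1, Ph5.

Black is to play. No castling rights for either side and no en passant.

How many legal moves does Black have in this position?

Black to move; king on c6.
In check: yes, from the white queen on c5.
Legal moves: Kb7.
Count: 1.

1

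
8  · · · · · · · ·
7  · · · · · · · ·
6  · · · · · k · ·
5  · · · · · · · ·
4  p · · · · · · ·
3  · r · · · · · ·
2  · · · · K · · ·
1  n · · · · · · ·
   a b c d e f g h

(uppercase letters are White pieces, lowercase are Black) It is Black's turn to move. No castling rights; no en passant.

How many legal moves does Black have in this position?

24

Black to move; king on f6.
In check: no.
Legal moves: Kg7, Kf7, Ke7, Kg6, Ke6, Kg5, Kf5, Ke5, Rb8, Rb7, Rb6, Rb5, Rb4, Rh3, Rg3, Rf3, Re3+, Rd3, Rc3, Ra3, Rb2+, Rb1, Nc2, a3.
Count: 24.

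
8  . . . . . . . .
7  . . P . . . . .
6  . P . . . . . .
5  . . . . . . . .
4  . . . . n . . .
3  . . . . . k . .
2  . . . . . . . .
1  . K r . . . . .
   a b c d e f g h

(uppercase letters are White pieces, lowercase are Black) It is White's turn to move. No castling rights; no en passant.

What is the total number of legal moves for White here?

3

White to move; king on b1.
In check: yes, from the black rook on c1.
Legal moves: Kb2, Ka2, Kxc1.
Count: 3.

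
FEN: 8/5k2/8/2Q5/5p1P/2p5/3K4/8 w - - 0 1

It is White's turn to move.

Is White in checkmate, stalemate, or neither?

White to move; white king on d2.
In check: yes, from the black pawn on c3.
King squares — c1: available; d1: available; e1: available; c2: available; e2: available; c3: available; d3: available; e3: attacked by Pf4.
Legal moves for White: Kd3, Kxc3, Ke2, Kc2, Ke1, Kd1, Kc1, Qxc3.
White is in check but has 8 legal moves → neither.

neither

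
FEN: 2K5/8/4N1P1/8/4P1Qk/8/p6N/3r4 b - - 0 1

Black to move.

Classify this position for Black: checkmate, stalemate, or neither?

Black to move; black king on h4.
In check: yes, from the white queen on g4.
King squares — g3: attacked by Qg4; h3: attacked by Qg4; g4: attacked by Nh2; g5: attacked by Qg4; h5: attacked by Qg4.
Legal moves for Black: none.
In check with no legal moves → checkmate.

checkmate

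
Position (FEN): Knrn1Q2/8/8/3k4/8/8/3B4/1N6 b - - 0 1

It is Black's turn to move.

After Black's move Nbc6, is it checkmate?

After Nbc6: white king on a8; in check: yes, from the black rook on c8.
King squares — a7: attacked by Nc6; b7: attacked by Nd8; b8: attacked by Nc6.
White has no legal moves → checkmate.

yes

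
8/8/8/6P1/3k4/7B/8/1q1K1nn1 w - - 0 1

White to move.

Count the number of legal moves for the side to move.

White to move; king on d1.
In check: yes, from the black queen on b1.
Legal moves: none.
Count: 0.

0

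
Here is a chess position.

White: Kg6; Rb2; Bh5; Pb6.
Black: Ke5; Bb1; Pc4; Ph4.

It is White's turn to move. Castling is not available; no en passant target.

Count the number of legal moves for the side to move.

6

White to move; king on g6.
In check: yes, from the black bishop on b1.
Legal moves: Kg7, Kf7, Kh6, Kg5, Rc2, Rxb1.
Count: 6.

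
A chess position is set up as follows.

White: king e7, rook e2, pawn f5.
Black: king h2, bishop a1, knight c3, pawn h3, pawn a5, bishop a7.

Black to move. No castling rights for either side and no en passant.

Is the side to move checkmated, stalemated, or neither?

neither

Black to move; black king on h2.
In check: yes, from the white rook on e2.
King squares — g1: available; h1: available; g2: attacked by Re2; g3: available; h3: own pawn.
Legal moves for Black: Kg3, Kh1, Kg1, Bf2, Nxe2.
Black is in check but has 5 legal moves → neither.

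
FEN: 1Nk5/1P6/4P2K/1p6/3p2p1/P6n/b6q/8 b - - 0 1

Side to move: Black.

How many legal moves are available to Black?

4

Black to move; king on c8.
In check: yes, from the white pawn on b7.
Legal moves: Kd8, Kxb8, Kc7, Kxb7.
Count: 4.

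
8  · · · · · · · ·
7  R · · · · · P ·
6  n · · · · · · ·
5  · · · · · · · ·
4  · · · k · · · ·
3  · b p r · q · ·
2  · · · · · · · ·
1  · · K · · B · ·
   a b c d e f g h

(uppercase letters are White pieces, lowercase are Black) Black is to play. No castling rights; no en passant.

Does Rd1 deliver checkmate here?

yes

After Rd1: white king on c1; in check: yes, from the black rook on d1.
King squares — b1: attacked by Rd1; d1: attacked by Bb3; b2: attacked by Pc3; c2: attacked by Bb3; d2: attacked by Rd1.
White has no legal moves → checkmate.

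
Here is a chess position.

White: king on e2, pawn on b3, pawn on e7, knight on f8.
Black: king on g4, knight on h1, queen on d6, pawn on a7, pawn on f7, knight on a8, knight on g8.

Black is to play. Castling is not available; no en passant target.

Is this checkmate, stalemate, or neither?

Black to move; black king on g4.
In check: no.
Legal moves for Black include: Nxe7, Nh6, Nf6, Nc7, Nb6, Qd8, Qb8, Qxe7+, Qd7, Qc7, Qh6, Qg6, Qf6, Qe6+, Qc6, Qb6, Qa6+, Qe5+, ... (list truncated; more exist).
Black has legal moves and is not in check → neither.

neither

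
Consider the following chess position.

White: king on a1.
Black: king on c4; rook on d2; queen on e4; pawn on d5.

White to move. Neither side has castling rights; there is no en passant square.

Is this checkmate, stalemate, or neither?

White to move; white king on a1.
In check: no.
King squares — b1: attacked by Qe4; a2: attacked by Rd2; b2: attacked by Rd2.
Legal moves for White: none.
Not in check and no legal moves → stalemate.

stalemate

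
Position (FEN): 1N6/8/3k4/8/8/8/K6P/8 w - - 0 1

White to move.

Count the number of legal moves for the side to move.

White to move; king on a2.
In check: no.
Legal moves: Nd7, Nc6, Na6, Kb3, Ka3, Kb2, Kb1, Ka1, h3, h4.
Count: 10.

10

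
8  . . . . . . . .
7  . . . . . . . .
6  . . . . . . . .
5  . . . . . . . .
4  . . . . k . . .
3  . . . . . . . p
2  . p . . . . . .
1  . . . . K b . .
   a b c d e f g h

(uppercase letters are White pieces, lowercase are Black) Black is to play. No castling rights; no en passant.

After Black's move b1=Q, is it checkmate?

After b1=Q: white king on e1; in check: yes, from the black queen on b1.
White has 2 legal replies: Kf2, Kd2.
In check but a legal move exists → not checkmate.

no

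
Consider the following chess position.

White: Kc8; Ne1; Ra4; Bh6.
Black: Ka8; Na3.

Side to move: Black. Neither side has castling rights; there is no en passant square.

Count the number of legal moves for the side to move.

0

Black to move; king on a8.
In check: yes, from the white rook on a4.
Legal moves: none.
Count: 0.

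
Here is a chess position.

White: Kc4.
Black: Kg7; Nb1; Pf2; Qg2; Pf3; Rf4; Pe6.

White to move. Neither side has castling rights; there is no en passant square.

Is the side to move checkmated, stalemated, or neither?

neither

White to move; white king on c4.
In check: yes, from the black rook on f4.
King squares — b3: available; c3: attacked by Nb1; d3: available; b4: attacked by Rf4; d4: attacked by Rf4; b5: available; c5: available; d5: attacked by Pe6.
Legal moves for White: Kc5, Kb5, Kd3, Kb3.
White is in check but has 4 legal moves → neither.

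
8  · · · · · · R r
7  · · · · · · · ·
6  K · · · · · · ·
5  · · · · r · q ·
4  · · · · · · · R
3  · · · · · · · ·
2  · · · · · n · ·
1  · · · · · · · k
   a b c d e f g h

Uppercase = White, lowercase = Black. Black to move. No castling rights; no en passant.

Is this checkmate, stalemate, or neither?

Black to move; black king on h1.
In check: yes, from the white rook on h4.
King squares — g1: available; g2: available; h2: attacked by Rh4.
Legal moves for Black: Kg2, Kg1, Rxh4, Qxh4, Nh3.
Black is in check but has 5 legal moves → neither.

neither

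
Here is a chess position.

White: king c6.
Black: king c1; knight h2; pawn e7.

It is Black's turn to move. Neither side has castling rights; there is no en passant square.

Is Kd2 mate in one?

no

After Kd2: white king on c6; in check: no.
White is not in check, so this cannot be checkmate.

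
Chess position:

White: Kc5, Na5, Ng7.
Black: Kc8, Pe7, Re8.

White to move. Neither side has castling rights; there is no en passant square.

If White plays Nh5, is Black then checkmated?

After Nh5: black king on c8; in check: no.
Black is not in check, so this cannot be checkmate.

no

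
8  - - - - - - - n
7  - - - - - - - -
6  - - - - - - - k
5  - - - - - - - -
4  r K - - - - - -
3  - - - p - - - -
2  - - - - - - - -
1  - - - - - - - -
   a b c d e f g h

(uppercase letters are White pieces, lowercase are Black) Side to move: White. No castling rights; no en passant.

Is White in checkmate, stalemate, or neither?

White to move; white king on b4.
In check: yes, from the black rook on a4.
King squares — a3: attacked by Ra4; b3: available; c3: available; a4: available; c4: attacked by Ra4; a5: attacked by Ra4; b5: available; c5: available.
Legal moves for White: Kc5, Kb5, Kxa4, Kc3, Kb3.
White is in check but has 5 legal moves → neither.

neither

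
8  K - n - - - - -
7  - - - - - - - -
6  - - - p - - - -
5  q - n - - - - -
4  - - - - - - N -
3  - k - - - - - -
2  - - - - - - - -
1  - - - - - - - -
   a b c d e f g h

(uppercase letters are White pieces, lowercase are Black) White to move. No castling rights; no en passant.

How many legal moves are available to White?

1

White to move; king on a8.
In check: yes, from the black queen on a5.
Legal moves: Kb8.
Count: 1.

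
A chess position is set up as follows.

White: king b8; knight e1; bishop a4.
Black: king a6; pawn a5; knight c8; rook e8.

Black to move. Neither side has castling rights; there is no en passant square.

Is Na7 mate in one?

no

After Na7: white king on b8; in check: yes, from the black rook on e8.
White has 2 legal replies: Kc7, Bxe8.
In check but a legal move exists → not checkmate.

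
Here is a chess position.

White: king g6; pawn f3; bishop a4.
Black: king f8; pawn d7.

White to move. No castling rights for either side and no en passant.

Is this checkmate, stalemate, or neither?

White to move; white king on g6.
In check: no.
Legal moves for White: Kh7, Kh6, Kf6, Kh5, Kg5, Kf5, Bxd7, Bc6, Bb5, Bb3, Bc2, Bd1, f4.
White has 13 legal moves and is not in check → neither.

neither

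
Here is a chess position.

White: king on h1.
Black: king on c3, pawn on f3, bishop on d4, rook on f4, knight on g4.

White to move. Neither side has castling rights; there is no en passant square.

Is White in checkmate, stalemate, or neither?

stalemate

White to move; white king on h1.
In check: no.
King squares — g1: attacked by Bd4; g2: attacked by Pf3; h2: attacked by Ng4.
Legal moves for White: none.
Not in check and no legal moves → stalemate.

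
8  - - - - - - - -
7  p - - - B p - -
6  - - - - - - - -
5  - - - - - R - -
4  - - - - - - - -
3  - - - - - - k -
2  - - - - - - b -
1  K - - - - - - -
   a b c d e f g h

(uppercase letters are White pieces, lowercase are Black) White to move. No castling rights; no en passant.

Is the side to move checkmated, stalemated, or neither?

neither

White to move; white king on a1.
In check: no.
Legal moves for White include: Bf8, Bd8, Bf6, Bd6+, Bg5, Bc5, Bh4+, Bb4, Ba3, Rxf7, Rf6, Rh5, Rg5+, Re5, Rd5, Rc5, Rb5, Ra5, ... (list truncated; more exist).
White has legal moves and is not in check → neither.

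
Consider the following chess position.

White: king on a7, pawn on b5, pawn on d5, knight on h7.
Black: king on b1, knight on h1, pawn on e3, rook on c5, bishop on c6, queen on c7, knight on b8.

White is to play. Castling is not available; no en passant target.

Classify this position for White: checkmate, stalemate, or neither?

White to move; white king on a7.
In check: yes, from the black queen on c7.
King squares — a6: attacked by Nb8; b6: attacked by Qc7; b7: attacked by Bc6; a8: attacked by Bc6; b8: attacked by Qc7.
Legal moves for White: none.
In check with no legal moves → checkmate.

checkmate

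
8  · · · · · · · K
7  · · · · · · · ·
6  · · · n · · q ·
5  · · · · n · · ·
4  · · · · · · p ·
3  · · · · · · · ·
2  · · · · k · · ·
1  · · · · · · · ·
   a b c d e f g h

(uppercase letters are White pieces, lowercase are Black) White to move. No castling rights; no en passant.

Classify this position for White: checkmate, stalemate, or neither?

stalemate

White to move; white king on h8.
In check: no.
King squares — g7: attacked by Qg6; h7: attacked by Qg6; g8: attacked by Qg6.
Legal moves for White: none.
Not in check and no legal moves → stalemate.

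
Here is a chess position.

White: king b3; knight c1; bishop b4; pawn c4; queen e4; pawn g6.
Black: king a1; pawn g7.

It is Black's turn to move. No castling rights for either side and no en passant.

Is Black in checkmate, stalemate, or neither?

Black to move; black king on a1.
In check: no.
King squares — b1: attacked by Qe4; a2: attacked by Nc1; b2: attacked by Kb3.
Legal moves for Black: none.
Not in check and no legal moves → stalemate.

stalemate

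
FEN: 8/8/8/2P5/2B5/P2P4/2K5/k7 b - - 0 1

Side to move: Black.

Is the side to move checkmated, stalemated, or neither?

Black to move; black king on a1.
In check: no.
King squares — b1: attacked by Kc2; a2: attacked by Bc4; b2: attacked by Kc2.
Legal moves for Black: none.
Not in check and no legal moves → stalemate.

stalemate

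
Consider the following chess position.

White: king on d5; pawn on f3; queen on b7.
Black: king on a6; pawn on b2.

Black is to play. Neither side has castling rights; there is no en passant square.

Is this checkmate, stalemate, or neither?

Black to move; black king on a6.
In check: yes, from the white queen on b7.
King squares — a5: available; b5: attacked by Qb7; b6: attacked by Qb7; a7: attacked by Qb7; b7: available.
Legal moves for Black: Kxb7, Ka5.
Black is in check but has 2 legal moves → neither.

neither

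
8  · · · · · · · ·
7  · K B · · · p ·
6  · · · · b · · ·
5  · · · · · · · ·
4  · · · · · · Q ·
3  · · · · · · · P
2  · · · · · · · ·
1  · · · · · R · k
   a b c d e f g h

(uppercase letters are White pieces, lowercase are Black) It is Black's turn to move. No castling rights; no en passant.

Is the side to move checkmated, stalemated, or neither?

Black to move; black king on h1.
In check: yes, from the white rook on f1.
King squares — g1: attacked by Rf1; g2: attacked by Qg4; h2: attacked by Bc7.
Legal moves for Black: none.
In check with no legal moves → checkmate.

checkmate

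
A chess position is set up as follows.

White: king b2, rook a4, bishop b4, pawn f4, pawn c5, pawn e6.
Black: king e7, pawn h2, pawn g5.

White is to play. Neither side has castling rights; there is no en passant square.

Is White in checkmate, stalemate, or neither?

neither

White to move; white king on b2.
In check: no.
Legal moves for White include: Ba5, Bc3, Ba3, Bd2, Be1, Ra8, Ra7+, Ra6, Ra5, Ra3, Ra2, Ra1, Kc3, Kb3, Ka3, Kc2, Ka2, Kc1, ... (list truncated; more exist).
White has legal moves and is not in check → neither.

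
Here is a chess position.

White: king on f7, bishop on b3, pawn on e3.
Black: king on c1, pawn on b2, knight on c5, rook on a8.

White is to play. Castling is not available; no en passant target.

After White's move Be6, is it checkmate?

After Be6: black king on c1; in check: no.
Black is not in check, so this cannot be checkmate.

no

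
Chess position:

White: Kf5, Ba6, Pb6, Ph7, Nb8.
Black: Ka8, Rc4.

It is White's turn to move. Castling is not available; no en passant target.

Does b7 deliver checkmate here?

no

After b7: black king on a8; in check: yes, from the white pawn on b7.
Black has 2 legal replies: Kxb8, Ka7.
In check but a legal move exists → not checkmate.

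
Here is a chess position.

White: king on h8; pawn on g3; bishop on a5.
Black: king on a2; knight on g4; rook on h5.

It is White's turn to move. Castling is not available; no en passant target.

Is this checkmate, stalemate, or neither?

White to move; white king on h8.
In check: yes, from the black rook on h5.
King squares — g7: available; h7: attacked by Rh5; g8: available.
Legal moves for White: Kg8, Kg7.
White is in check but has 2 legal moves → neither.

neither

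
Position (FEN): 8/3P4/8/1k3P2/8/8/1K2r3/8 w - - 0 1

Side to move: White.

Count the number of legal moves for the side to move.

6

White to move; king on b2.
In check: yes, from the black rook on e2.
Legal moves: Kc3, Kb3, Ka3, Kc1, Kb1, Ka1.
Count: 6.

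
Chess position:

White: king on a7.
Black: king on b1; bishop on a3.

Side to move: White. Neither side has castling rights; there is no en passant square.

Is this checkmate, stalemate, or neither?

White to move; white king on a7.
In check: no.
Legal moves for White: Kb8, Ka8, Kb7, Kb6, Ka6.
White has 5 legal moves and is not in check → neither.

neither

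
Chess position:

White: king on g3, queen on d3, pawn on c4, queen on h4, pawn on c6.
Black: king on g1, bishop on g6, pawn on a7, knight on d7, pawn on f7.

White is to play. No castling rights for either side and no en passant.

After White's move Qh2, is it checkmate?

After Qh2: black king on g1; in check: yes, from the white queen on h2.
King squares — f1: attacked by Qd3; h1: attacked by Qh2; f2: attacked by Qh2; g2: attacked by Qh2; h2: attacked by Kg3.
Black has no legal moves → checkmate.

yes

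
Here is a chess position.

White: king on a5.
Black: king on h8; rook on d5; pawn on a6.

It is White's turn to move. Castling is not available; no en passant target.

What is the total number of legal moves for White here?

White to move; king on a5.
In check: yes, from the black rook on d5.
Legal moves: Kb6, Kxa6, Kb4, Ka4.
Count: 4.

4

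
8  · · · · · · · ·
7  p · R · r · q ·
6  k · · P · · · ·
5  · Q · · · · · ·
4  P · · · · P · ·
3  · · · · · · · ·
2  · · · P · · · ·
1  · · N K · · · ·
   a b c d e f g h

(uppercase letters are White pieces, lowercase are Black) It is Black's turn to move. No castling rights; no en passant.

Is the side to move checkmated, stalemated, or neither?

checkmate

Black to move; black king on a6.
In check: yes, from the white queen on b5.
King squares — a5: attacked by Qb5; b5: attacked by Pa4; b6: attacked by Qb5; a7: own pawn; b7: attacked by Qb5.
Legal moves for Black: none.
In check with no legal moves → checkmate.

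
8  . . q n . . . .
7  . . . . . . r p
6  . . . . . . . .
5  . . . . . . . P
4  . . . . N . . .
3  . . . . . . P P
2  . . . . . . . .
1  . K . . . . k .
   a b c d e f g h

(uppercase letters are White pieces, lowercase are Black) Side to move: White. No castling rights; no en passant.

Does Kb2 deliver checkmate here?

After Kb2: black king on g1; in check: no.
Black is not in check, so this cannot be checkmate.

no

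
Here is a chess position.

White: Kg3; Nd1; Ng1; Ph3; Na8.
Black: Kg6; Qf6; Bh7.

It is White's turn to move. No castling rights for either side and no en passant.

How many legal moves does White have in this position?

White to move; king on g3.
In check: no.
Legal moves: Nc7, Nb6, Kg4, Kh2, Kg2, Nf3, Ne2, Ne3, Nc3, Nf2, Nb2, h4.
Count: 12.

12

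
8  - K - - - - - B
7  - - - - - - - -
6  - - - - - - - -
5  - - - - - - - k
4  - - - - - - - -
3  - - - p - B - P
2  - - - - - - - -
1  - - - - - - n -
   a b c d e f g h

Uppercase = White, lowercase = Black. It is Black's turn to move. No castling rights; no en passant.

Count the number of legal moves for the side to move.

Black to move; king on h5.
In check: yes, from the white bishop on f3.
Legal moves: Kh6, Kg6, Kg5, Kh4, Nxf3.
Count: 5.

5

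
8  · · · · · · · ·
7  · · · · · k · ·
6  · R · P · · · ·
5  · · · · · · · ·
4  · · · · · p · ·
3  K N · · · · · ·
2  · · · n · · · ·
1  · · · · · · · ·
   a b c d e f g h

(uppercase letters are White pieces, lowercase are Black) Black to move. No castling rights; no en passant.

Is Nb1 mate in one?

no

After Nb1: white king on a3; in check: yes, from the black knight on b1.
White has 4 legal replies: Kb4, Ka4, Kb2, Ka2.
In check but a legal move exists → not checkmate.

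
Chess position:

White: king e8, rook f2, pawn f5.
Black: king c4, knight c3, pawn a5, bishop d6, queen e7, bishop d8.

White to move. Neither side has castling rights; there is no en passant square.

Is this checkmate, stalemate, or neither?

checkmate

White to move; white king on e8.
In check: yes, from the black queen on e7.
King squares — d7: attacked by Qe7; e7: attacked by Bd6; f7: attacked by Qe7; d8: attacked by Qe7; f8: attacked by Qe7.
Legal moves for White: none.
In check with no legal moves → checkmate.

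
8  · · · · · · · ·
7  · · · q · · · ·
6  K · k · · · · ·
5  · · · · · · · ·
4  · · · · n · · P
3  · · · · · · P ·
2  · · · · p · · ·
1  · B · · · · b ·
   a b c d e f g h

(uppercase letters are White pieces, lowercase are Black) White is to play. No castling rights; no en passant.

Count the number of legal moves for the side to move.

White to move; king on a6.
In check: no.
Legal moves: Ka5, Bxe4+, Bd3, Bc2, Ba2, h5, g4.
Count: 7.

7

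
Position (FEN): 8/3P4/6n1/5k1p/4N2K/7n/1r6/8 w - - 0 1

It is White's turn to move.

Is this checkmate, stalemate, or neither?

White to move; white king on h4.
In check: yes, from the black knight on g6.
King squares — g3: available; h3: available; g4: attacked by Kf5; g5: attacked by Nh3; h5: available.
Legal moves for White: Kxh5, Kxh3, Kg3.
White is in check but has 3 legal moves → neither.

neither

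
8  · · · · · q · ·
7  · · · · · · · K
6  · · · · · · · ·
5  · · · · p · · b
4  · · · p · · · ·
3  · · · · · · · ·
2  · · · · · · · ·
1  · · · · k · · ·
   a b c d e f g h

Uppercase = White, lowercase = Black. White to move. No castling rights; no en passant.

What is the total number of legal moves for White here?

0

White to move; king on h7.
In check: no.
Legal moves: none.
Count: 0.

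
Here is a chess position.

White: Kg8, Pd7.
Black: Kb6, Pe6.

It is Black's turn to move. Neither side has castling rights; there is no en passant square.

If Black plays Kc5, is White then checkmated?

no

After Kc5: white king on g8; in check: no.
White is not in check, so this cannot be checkmate.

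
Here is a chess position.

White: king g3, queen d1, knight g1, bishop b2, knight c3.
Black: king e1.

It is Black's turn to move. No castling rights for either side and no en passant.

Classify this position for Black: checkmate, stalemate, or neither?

checkmate

Black to move; black king on e1.
In check: yes, from the white queen on d1.
King squares — d1: attacked by Nc3; f1: attacked by Qd1; d2: attacked by Qd1; e2: attacked by Qd1; f2: attacked by Kg3.
Legal moves for Black: none.
In check with no legal moves → checkmate.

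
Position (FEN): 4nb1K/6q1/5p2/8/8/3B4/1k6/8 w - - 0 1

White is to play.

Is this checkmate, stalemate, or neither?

White to move; white king on h8.
In check: yes, from the black queen on g7.
King squares — g7: attacked by Ne8; h7: attacked by Qg7; g8: attacked by Qg7.
Legal moves for White: none.
In check with no legal moves → checkmate.

checkmate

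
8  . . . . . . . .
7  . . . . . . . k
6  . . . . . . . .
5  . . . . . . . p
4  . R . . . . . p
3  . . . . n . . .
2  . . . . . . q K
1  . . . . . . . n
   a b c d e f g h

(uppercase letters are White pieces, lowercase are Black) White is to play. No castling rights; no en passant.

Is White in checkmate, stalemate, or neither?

checkmate

White to move; white king on h2.
In check: yes, from the black queen on g2.
King squares — g1: attacked by Qg2; h1: attacked by Qg2; g2: attacked by Ne3; g3: attacked by Nh1; h3: attacked by Qg2.
Legal moves for White: none.
In check with no legal moves → checkmate.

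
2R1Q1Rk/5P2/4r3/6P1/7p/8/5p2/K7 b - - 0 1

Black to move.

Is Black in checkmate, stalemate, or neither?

neither

Black to move; black king on h8.
In check: yes, from the white rook on g8.
King squares — g7: attacked by Rg8; h7: available; g8: attacked by Pf7.
Legal moves for Black: Kh7.
Black is in check but has 1 legal move → neither.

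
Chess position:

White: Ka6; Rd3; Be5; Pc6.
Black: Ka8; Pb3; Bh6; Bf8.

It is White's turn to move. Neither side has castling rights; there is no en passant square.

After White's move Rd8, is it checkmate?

After Rd8: black king on a8; in check: yes, from the white rook on d8.
King squares — a7: attacked by Ka6; b7: attacked by Ka6; b8: attacked by Be5.
Black has no legal moves → checkmate.

yes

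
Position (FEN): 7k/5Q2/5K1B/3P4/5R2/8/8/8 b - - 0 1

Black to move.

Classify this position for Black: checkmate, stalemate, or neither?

Black to move; black king on h8.
In check: no.
King squares — g7: attacked by Kf6; h7: attacked by Qf7; g8: attacked by Qf7.
Legal moves for Black: none.
Not in check and no legal moves → stalemate.

stalemate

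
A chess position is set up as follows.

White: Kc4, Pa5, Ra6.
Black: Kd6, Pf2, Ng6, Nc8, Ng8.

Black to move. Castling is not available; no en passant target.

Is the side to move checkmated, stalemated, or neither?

Black to move; black king on d6.
In check: yes, from the white rook on a6.
Legal moves for Black: Ke7, Kd7, Kc7, Ke5, Nb6+.
Black is in check but has 5 legal moves → neither.

neither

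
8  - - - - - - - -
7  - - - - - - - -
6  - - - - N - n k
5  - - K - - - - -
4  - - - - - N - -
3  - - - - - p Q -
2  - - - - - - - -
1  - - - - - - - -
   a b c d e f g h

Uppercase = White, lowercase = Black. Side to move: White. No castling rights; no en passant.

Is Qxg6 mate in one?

After Qxg6: black king on h6; in check: yes, from the white queen on g6.
King squares — g5: attacked by Ne6; h5: attacked by Nf4; g6: attacked by Nf4; g7: attacked by Ne6; h7: attacked by Qg6.
Black has no legal moves → checkmate.

yes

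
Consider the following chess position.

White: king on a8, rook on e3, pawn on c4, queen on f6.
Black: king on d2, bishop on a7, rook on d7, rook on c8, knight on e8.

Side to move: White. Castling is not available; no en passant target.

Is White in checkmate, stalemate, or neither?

checkmate

White to move; white king on a8.
In check: yes, from the black rook on c8.
King squares — a7: attacked by Rd7; b7: attacked by Rd7; b8: attacked by Ba7.
Legal moves for White: none.
In check with no legal moves → checkmate.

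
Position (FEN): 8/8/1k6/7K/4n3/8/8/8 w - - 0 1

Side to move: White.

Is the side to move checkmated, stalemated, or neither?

neither

White to move; white king on h5.
In check: no.
Legal moves for White: Kh6, Kg6, Kh4, Kg4.
White has 4 legal moves and is not in check → neither.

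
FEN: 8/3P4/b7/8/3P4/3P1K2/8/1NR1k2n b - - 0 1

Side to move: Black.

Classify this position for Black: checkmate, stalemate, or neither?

Black to move; black king on e1.
In check: yes, from the white rook on c1.
King squares — d1: attacked by Rc1; f1: attacked by Rc1; d2: attacked by Nb1; e2: attacked by Kf3; f2: attacked by Kf3.
Legal moves for Black: none.
In check with no legal moves → checkmate.

checkmate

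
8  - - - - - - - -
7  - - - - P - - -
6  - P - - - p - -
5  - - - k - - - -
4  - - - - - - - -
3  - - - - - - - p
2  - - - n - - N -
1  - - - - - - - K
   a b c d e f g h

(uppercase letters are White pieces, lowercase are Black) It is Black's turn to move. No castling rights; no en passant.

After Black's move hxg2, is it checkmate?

no

After hxg2: white king on h1; in check: yes, from the black pawn on g2.
White has 3 legal replies: Kh2, Kxg2, Kg1.
In check but a legal move exists → not checkmate.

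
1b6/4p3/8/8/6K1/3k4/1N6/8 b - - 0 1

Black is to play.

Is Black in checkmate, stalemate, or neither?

Black to move; black king on d3.
In check: yes, from the white knight on b2.
King squares — c2: available; d2: available; e2: available; c3: available; e3: available; c4: attacked by Nb2; d4: available; e4: available.
Legal moves for Black: Ke4, Kd4, Ke3, Kc3, Ke2, Kd2, Kc2.
Black is in check but has 7 legal moves → neither.

neither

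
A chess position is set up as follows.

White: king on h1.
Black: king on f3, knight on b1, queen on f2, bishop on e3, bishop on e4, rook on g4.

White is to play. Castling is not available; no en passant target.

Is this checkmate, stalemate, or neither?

White to move; white king on h1.
In check: no.
King squares — g1: attacked by Qf2; g2: attacked by Qf2; h2: attacked by Qf2.
Legal moves for White: none.
Not in check and no legal moves → stalemate.

stalemate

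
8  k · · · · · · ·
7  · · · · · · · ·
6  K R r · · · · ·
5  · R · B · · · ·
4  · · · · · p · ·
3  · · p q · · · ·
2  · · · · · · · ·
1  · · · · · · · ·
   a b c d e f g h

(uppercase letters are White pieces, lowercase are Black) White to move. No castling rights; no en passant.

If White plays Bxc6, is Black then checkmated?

yes

After Bxc6: black king on a8; in check: yes, from the white bishop on c6.
King squares — a7: attacked by Ka6; b7: attacked by Ka6; b8: attacked by Rb6.
Black has no legal moves → checkmate.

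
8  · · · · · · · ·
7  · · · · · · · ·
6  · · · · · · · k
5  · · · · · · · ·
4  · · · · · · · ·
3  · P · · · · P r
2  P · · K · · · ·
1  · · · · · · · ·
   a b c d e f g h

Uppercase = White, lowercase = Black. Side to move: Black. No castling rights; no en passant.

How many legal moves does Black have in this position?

10

Black to move; king on h6.
In check: no.
Legal moves: Kh7, Kg7, Kg6, Kh5, Kg5, Rh5, Rh4, Rxg3, Rh2+, Rh1.
Count: 10.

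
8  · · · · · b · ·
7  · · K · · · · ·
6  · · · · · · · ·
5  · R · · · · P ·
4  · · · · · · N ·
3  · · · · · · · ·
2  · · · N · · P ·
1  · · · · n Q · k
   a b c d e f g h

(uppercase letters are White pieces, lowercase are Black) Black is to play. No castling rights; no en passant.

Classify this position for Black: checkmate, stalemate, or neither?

checkmate

Black to move; black king on h1.
In check: yes, from the white queen on f1.
King squares — g1: attacked by Qf1; g2: attacked by Qf1; h2: attacked by Ng4.
Legal moves for Black: none.
In check with no legal moves → checkmate.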